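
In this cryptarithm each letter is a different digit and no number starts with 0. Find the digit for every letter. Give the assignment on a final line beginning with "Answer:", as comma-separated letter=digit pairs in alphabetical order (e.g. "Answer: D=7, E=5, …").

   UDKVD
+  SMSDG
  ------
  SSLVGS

Step 1. [col 1: D + G ≡ S (mod 10)] several values work for G in column 1 (D + G ≡ S (mod 10), carry-in 0); try G=3. So G=3.
Step 2. [col 1: D + G ≡ S (mod 10)] D=8 is one option consistent with column 1 (D + G ≡ S (mod 10), carry-in 0) — take it ⇒ D=8.
Step 3. [col 1: D + G ≡ S (mod 10)] column 1: given D=8, G=3, carry-in 0, and digits 3,8 already taken and all letters distinct, D+G≡S (mod 10) forces S=1, so S=1.
Step 4. [col 2: V + D ≡ G (mod 10)] from column 2 (D=8, G=3, carry-in 1, digits 1,3,8 already taken and all letters distinct): V must equal 4 ⇒ V=4.
Step 5. [col 3: K + S ≡ V (mod 10)] column 3: given S=1, V=4, carry-in 1, and digits 1,3,4,8 already taken and all letters distinct, K+S≡V (mod 10) forces K=2 ⇒ K=2.
Step 6. [col 4: D + M ≡ L (mod 10)] column 4 (D + M ≡ L (mod 10), carry-in 0) doesn't pin M yet; pick M=7 and continue. So M=7.
Step 7. [col 4: D + M ≡ L (mod 10)] column 4 reads D+M+carry(0)=L with D=8, M=7; with digits 1,2,3,4,7,8 already taken and all letters distinct, the only value for L is 5 ⇒ L=5.
Step 8. [col 5: U + S ≡ S (mod 10)] column 5 reads U+S+carry(1)=S with S=1; with digits 1,2,3,4,5,7,8 already taken and all letters distinct, the only value for U is 9, so U=9.

Answer: D=8, G=3, K=2, L=5, M=7, S=1, U=9, V=4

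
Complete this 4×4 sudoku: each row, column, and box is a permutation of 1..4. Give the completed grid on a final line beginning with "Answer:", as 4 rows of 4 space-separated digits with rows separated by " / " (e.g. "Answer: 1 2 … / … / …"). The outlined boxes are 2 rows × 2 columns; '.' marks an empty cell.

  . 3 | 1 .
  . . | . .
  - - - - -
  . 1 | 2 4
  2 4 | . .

Step 1. [r2c3∈{3,4}] in col 3, 4 fits only at r2c3. So r2c3=4.
Step 2. [r2c4∈{2,3}] row 2 places 3 nowhere but r2c4. So r2c4=3.
Step 3. [r2c2∈{2}] r2c2 is down to just 2. So r2c2=2.
Step 4. [r4c4∈{1}] nothing but 1 survives at r4c4, so r4c4=1.
Step 5. [r4c3∈{3}] r4c3's peers cover all but 3 ⇒ r4c3=3.
Step 6. [r1c4∈{2}] r1c4 is down to just 2, so r1c4=2.
Step 7. [r2c1∈{1}] nothing but 1 survives at r2c1 ⇒ r2c1=1.
Step 8. [r1c1∈{4}] only 4 remains possible at r1c1, so r1c1=4.
Step 9. [r3c1∈{3}] only 3 remains possible at r3c1, so r3c1=3.

Answer: 4 3 1 2 / 1 2 4 3 / 3 1 2 4 / 2 4 3 1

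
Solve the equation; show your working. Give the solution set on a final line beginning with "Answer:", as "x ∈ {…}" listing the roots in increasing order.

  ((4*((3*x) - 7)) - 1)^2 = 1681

Step 1. [((4*((3*x) - 7)) - 1)^2 = 1681] LHS squared, RHS 1681 ≥ 0: apply √ (±) ⇒ sqrt: (4*((3*x) - 7)) - 1 = 41 or -41.
Step 2. [(4*((3*x) - 7)) - 1 = 41 or -41] 1 comes off first (add 1). So sub: 4*((3*x) - 7) = 42 or -40.
Step 3. [4*((3*x) - 7) = 42 or -40] leading coefficient 4: divide by 4 ⇒ div: (3*x) - 7 = 21/2 or -10.
Step 4. [(3*x) - 7 = 21/2 or -10] add 7: x sits inside (… - 7), so sub: 3*x = 35/2 or -3.
Step 5. [3*x = 35/2 or -3] leading coefficient 3: divide by 3, so div: x = 35/6 or -1.

Answer: x ∈ {-1, 35/6}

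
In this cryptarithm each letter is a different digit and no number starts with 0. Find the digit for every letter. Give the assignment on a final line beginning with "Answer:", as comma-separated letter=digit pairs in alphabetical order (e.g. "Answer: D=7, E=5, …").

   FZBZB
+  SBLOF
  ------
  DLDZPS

Step 1. [col 1: B + F ≡ S (mod 10)] B=5 is one option consistent with column 1 (B + F ≡ S (mod 10), carry-in 0) — take it, so B=5.
Step 2. [col 1: B + F ≡ S (mod 10)] column 1 (B + F ≡ S (mod 10), carry-in 0) doesn't pin F yet; pick F=2 and continue. So F=2.
Step 3. [D] D is the leading digit of a 6-digit sum of two 5-digit numbers; the final carry is exactly 1. So D=1.
Step 4. [col 1: B + F ≡ S (mod 10)] column 1 reads B+F+carry(0)=S with B=5, F=2; with digits 1,2,5 already taken and all letters distinct, the only value for S is 7, so S=7.
Step 5. [col 2: Z + O ≡ P (mod 10)] column 2 (Z + O ≡ P (mod 10), carry-in 0) doesn't pin O yet; pick O=8 and continue, so O=8.
Step 6. [col 2: Z + O ≡ P (mod 10)] column 2: given O=8, carry-in 0, and digits 1,2,5,7,8 already taken and all letters distinct, Z+O≡P (mod 10) forces Z=6 ⇒ Z=6.
Step 7. [col 2: Z + O ≡ P (mod 10)] in column 2 we have Z+O≡P with carry-in 0; given Z=6, O=8 and digits 1,2,5,6,7,8 already taken and all letters distinct, that pins P to 4 ⇒ P=4.
Step 8. [col 3: B + L ≡ Z (mod 10)] column 3: given B=5, Z=6, carry-in 1, and digits 1,2,4,5,6,7,8 already taken and all letters distinct, B+L≡Z (mod 10) forces L=0, so L=0.

Answer: B=5, D=1, F=2, L=0, O=8, P=4, S=7, Z=6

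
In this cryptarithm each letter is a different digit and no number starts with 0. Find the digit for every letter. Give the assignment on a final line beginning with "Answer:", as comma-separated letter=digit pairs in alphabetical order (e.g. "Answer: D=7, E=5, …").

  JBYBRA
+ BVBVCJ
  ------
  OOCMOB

Step 1. [col 1: A + J ≡ B (mod 10)] no forcing yet in column 1 (carry-in 0); A=4 is free and consistent — try it. So A=4.
Step 2. [col 1: A + J ≡ B (mod 10)] several values work for B in column 1 (A + J ≡ B (mod 10), carry-in 0); try B=6 ⇒ B=6.
Step 3. [col 1: A + J ≡ B (mod 10)] column 1 reads A+J+carry(0)=B with A=4, B=6; with digits 4,6 already taken and all letters distinct, the only value for J is 2, so J=2.
Step 4. [col 2: R + C ≡ O (mod 10)] O=8 is one option consistent with column 2 (R + C ≡ O (mod 10), carry-in 0) — take it, so O=8.
Step 5. [col 2: R + C ≡ O (mod 10)] no forcing yet in column 2 (carry-in 0); R=3 is free and consistent — try it, so R=3.
Step 6. [col 2: R + C ≡ O (mod 10)] column 2 reads R+C+carry(0)=O with R=3, O=8; with digits 2,3,4,6,8 already taken and all letters distinct, the only value for C is 5, so C=5.
Step 7. [col 3: B + V ≡ M (mod 10)] column 3: given B=6, carry-in 0, and digits 2,3,4,5,6,8 already taken and all letters distinct, B+V≡M (mod 10) forces M=7, so M=7.
Step 8. [col 3: B + V ≡ M (mod 10)] in column 3 we have B+V≡M with carry-in 0; given B=6, M=7 and digits 2,3,4,5,6,7,8 already taken and all letters distinct, that pins V to 1 ⇒ V=1.
Step 9. [col 4: Y + B ≡ C (mod 10)] column 4: given B=6, C=5, carry-in 0, and digits 1,2,3,4,5,6,7,8 already taken and all letters distinct, Y+B≡C (mod 10) forces Y=9. So Y=9.

Answer: A=4, B=6, C=5, J=2, M=7, O=8, R=3, V=1, Y=9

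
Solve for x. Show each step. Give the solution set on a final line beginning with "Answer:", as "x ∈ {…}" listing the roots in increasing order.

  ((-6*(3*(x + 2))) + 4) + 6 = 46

Step 1. [((-6*(3*(x + 2))) + 4) + 6 = 46] 6 comes off first (subtract 6). So sub: (-6*(3*(x + 2))) + 4 = 40.
Step 2. [(-6*(3*(x + 2))) + 4 = 40] subtract 4: x sits inside (… + 4). So sub: -6*(3*(x + 2)) = 36.
Step 3. [-6*(3*(x + 2)) = 36] -6·(inner) — divide through by -6. So div: 3*(x + 2) = -6.
Step 4. [3*(x + 2) = -6] 3·(inner) — divide through by 3. So div: x + 2 = -2.
Step 5. [x + 2 = -2] 2 comes off first (subtract 2) ⇒ sub: x = -4.

Answer: x ∈ {-4}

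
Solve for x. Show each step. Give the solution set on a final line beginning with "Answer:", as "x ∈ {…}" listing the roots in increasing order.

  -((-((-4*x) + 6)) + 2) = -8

Step 1. [-((-((-4*x) + 6)) + 2) = -8] leading − — multiply by −1 ⇒ neg: (-((-4*x) + 6)) + 2 = 8.
Step 2. [(-((-4*x) + 6)) + 2 = 8] peel the +2: subtract 2 from each side. So sub: -((-4*x) + 6) = 6.
Step 3. [-((-4*x) + 6) = 6] leading − — multiply by −1, so neg: (-4*x) + 6 = -6.
Step 4. [(-4*x) + 6 = -6] the outer +6 inverts by subtracting 6 ⇒ sub: -4*x = -12.
Step 5. [-4*x = -12] leading coefficient -4: divide by -4, so div: x = 3.

Answer: x ∈ {3}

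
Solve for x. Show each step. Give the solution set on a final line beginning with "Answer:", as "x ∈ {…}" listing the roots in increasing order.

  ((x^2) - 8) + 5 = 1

Step 1. [((x^2) - 8) + 5 = 1] +5 is outermost — subtract 5 both sides, so sub: (x^2) - 8 = -4.
Step 2. [(x^2) - 8 = -4] add 8: x sits inside (… - 8), so sub: x^2 = 4.
Step 3. [x^2 = 4] √ both sides: 4 ≥ 0 gives two branches. So sqrt: x = 2 or -2.

Answer: x ∈ {-2, 2}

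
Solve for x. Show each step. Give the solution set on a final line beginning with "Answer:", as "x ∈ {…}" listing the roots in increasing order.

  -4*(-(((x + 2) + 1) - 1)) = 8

Step 1. [-4*(-(((x + 2) + 1) - 1)) = 8] -4·(inner) — divide through by -4, so div: -(((x + 2) + 1) - 1) = -2.
Step 2. [-(((x + 2) + 1) - 1) = -2] flip signs both sides. So neg: ((x + 2) + 1) - 1 = 2.
Step 3. [((x + 2) + 1) - 1 = 2] peel the -1: add 1 from each side, so sub: (x + 2) + 1 = 3.
Step 4. [(x + 2) + 1 = 3] subtract 1: x sits inside (… + 1). So sub: x + 2 = 2.
Step 5. [x + 2 = 2] +2 is outermost — subtract 2 both sides. So sub: x = 0.

Answer: x ∈ {0}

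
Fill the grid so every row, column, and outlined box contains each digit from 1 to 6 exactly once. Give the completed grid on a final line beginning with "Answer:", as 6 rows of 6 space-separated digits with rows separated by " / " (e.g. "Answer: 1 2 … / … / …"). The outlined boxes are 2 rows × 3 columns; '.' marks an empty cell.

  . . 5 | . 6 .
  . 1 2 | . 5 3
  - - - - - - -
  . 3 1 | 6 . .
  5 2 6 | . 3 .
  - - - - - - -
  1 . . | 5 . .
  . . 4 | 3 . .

Step 1. [r1c2∈{4}] only 4 remains possible at r1c2. So r1c2=4.
Step 2. [r6c1∈{2,6}] in col 1, 2 fits only at r6c1, so r6c1=2.
Step 3. [r3c1∈{4}] r3c1 has the single candidate 4. So r3c1=4.
Step 4. [r1c4∈{1,2}] 2 has one home in col 4: r1c4. So r1c4=2.
Step 5. [r5c2∈{6}] r5c2's peers cover all but 6, so r5c2=6.
Step 6. [r3c5∈{2}] r3c5 is down to just 2. So r3c5=2.
Step 7. [r1c6∈{1}] only 1 remains possible at r1c6. So r1c6=1.
Step 8. [r4c6∈{4}] only 4 remains possible at r4c6. So r4c6=4.
Step 9. [r2c1∈{6}] r2c1's peers cover all but 6 ⇒ r2c1=6.
Step 10. [r5c3∈{3}] r5c3 has the single candidate 3, so r5c3=3.
Step 11. [r4c4∈{1}] r4c4 has the single candidate 1 ⇒ r4c4=1.
Step 12. [r5c5∈{4}] r5c5's peers cover all but 4. So r5c5=4.
Step 13. [r2c4∈{4}] r2c4's peers cover all but 4. So r2c4=4.
Step 14. [r6c5∈{1}] only 1 remains possible at r6c5 ⇒ r6c5=1.
Step 15. [r3c6∈{5}] only 5 remains possible at r3c6. So r3c6=5.
Step 16. [r6c6∈{6}] r6c6's peers cover all but 6, so r6c6=6.
Step 17. [r6c2∈{5}] nothing but 5 survives at r6c2 ⇒ r6c2=5.
Step 18. [r1c1∈{3}] r1c1 is down to just 3, so r1c1=3.
Step 19. [r5c6∈{2}] r5c6's peers cover all but 2, so r5c6=2.

Answer: 3 4 5 2 6 1 / 6 1 2 4 5 3 / 4 3 1 6 2 5 / 5 2 6 1 3 4 / 1 6 3 5 4 2 / 2 5 4 3 1 6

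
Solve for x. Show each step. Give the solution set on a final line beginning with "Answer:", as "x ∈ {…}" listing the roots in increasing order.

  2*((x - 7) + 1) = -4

Step 1. [2*((x - 7) + 1) = -4] leading coefficient 2: divide by 2 ⇒ div: (x - 7) + 1 = -2.
Step 2. [(x - 7) + 1 = -2] +1 is outermost — subtract 1 both sides. So sub: x - 7 = -3.
Step 3. [x - 7 = -3] peel the -7: add 7 from each side, so sub: x = 4.

Answer: x ∈ {4}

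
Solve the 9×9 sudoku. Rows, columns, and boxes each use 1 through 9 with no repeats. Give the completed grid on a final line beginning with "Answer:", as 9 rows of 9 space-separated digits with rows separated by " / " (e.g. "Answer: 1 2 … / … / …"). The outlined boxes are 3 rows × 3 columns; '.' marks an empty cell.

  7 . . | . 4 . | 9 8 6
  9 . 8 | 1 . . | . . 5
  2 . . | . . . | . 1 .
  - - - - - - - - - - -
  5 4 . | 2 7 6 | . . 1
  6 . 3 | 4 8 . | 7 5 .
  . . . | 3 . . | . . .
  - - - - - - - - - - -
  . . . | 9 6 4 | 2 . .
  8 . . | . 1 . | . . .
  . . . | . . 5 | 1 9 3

Step 1. [r8c4∈{7}] r8c4's peers cover all but 7. So r8c4=7.
Step 2. [r2c8∈{2,3,4,7}] in box 3, 2 fits only at r2c8. So r2c8=2.
Step 3. [r6c2∈{1,2,7,8,9}] across col 2, 8 lands solely at r6c2, so r6c2=8.
Step 4. [r2c5∈{3}] r2c5 is down to just 3. So r2c5=3.
Step 5. [r3c3∈{4,5,6}] in box 1, 4 fits only at r3c3 ⇒ r3c3=4.
Step 6. [r1c2∈{1,3,5}] 3 has one home in row 1: r1c2 ⇒ r1c2=3.
Step 7. [r6c3∈{1,2,7,9}] 7 has one home in row 6: r6c3 ⇒ r6c3=7.
Step 8. [r5c2∈{1,2,9}] box 4 places 2 nowhere but r5c2. So r5c2=2.
Step 9. [r7c2∈{1,5,7}] in col 2, 1 fits only at r7c2 ⇒ r7c2=1.
Step 10. [r8c7∈{4,5,6}] across col 7, 5 lands solely at r8c7. So r8c7=5.
Step 11. [r8c8∈{4,6}] r8c8 is the only open cell in box 9 admitting 6. So r8c8=6.
Step 12. [r3c2∈{5,6}] across col 2, 5 lands solely at r3c2. So r3c2=5.
Step 13. [r3c6∈{7,8,9}] across col 6, 8 lands solely at r3c6 ⇒ r3c6=8.
Step 14. [r6c8∈{4}] only 4 remains possible at r6c8 ⇒ r6c8=4.
Step 15. [r5c6∈{1,9}] row 5 places 1 nowhere but r5c6. So r5c6=1.
Step 16. [r6c6∈{9}] r6c6 has the single candidate 9. So r6c6=9.
Step 17. [r9c3∈{2,6}] col 3 places 6 nowhere but r9c3, so r9c3=6.
Step 18. [r8c3∈{2,9}] col 3 places 2 nowhere but r8c3. So r8c3=2.
Step 19. [r3c7∈{3}] r3c7 is down to just 3. So r3c7=3.
Step 20. [r7c9∈{7,8}] 8 has one home in row 7: r7c9. So r7c9=8.
Step 21. [r9c5∈{2}] r9c5's peers cover all but 2 ⇒ r9c5=2.
Step 22. [r2c2∈{6}] r2c2 has the single candidate 6. So r2c2=6.
Step 23. [r9c2∈{7}] nothing but 7 survives at r9c2 ⇒ r9c2=7.
Step 24. [r5c9∈{9}] r5c9 has the single candidate 9, so r5c9=9.
Step 25. [r9c1∈{4}] only 4 remains possible at r9c1 ⇒ r9c1=4.
Step 26. [r3c4∈{6}] r3c4 has the single candidate 6. So r3c4=6.
Step 27. [r3c5∈{9}] nothing but 9 survives at r3c5, so r3c5=9.
Step 28. [r4c3∈{9}] r4c3 is down to just 9, so r4c3=9.
Step 29. [r6c1∈{1}] r6c1 is down to just 1. So r6c1=1.
Step 30. [r2c7∈{4}] only 4 remains possible at r2c7. So r2c7=4.
Step 31. [r4c7∈{8}] r4c7's peers cover all but 8. So r4c7=8.
Step 32. [r1c4∈{5}] only 5 remains possible at r1c4 ⇒ r1c4=5.
Step 33. [r6c7∈{6}] nothing but 6 survives at r6c7 ⇒ r6c7=6.
Step 34. [r7c1∈{3}] r7c1 has the single candidate 3 ⇒ r7c1=3.
Step 35. [r1c6∈{2}] only 2 remains possible at r1c6. So r1c6=2.
Step 36. [r8c2∈{9}] r8c2's peers cover all but 9 ⇒ r8c2=9.
Step 37. [r6c5∈{5}] r6c5 has the single candidate 5. So r6c5=5.
Step 38. [r3c9∈{7}] r3c9's peers cover all but 7, so r3c9=7.
Step 39. [r7c3∈{5}] only 5 remains possible at r7c3. So r7c3=5.
Step 40. [r8c9∈{4}] r8c9 is down to just 4, so r8c9=4.
Step 41. [r6c9∈{2}] r6c9 is down to just 2 ⇒ r6c9=2.
Step 42. [r7c8∈{7}] r7c8's peers cover all but 7. So r7c8=7.
Step 43. [r1c3∈{1}] r1c3 has the single candidate 1, so r1c3=1.
Step 44. [r4c8∈{3}] r4c8 is down to just 3, so r4c8=3.
Step 45. [r9c4∈{8}] r9c4 is down to just 8, so r9c4=8.
Step 46. [r8c6∈{3}] only 3 remains possible at r8c6. So r8c6=3.
Step 47. [r2c6∈{7}] r2c6 is down to just 7. So r2c6=7.

Answer: 7 3 1 5 4 2 9 8 6 / 9 6 8 1 3 7 4 2 5 / 2 5 4 6 9 8 3 1 7 / 5 4 9 2 7 6 8 3 1 / 6 2 3 4 8 1 7 5 9 / 1 8 7 3 5 9 6 4 2 / 3 1 5 9 6 4 2 7 8 / 8 9 2 7 1 3 5 6 4 / 4 7 6 8 2 5 1 9 3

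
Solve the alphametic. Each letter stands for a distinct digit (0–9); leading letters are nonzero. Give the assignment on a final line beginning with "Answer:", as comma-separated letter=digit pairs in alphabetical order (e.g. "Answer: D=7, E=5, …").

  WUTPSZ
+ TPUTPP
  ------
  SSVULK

Step 1. [col 1: Z + P ≡ K (mod 10)] column 1 (Z + P ≡ K (mod 10), carry-in 0) doesn't pin P yet; pick P=1 and continue, so P=1.
Step 2. [col 1: Z + P ≡ K (mod 10)] no forcing yet in column 1 (carry-in 0); K=9 is free and consistent — try it ⇒ K=9.
Step 3. [col 1: Z + P ≡ K (mod 10)] from column 1 (P=1, K=9, carry-in 0, digits 1,9 already taken and all letters distinct): Z must equal 8. So Z=8.
Step 4. [col 2: S + P ≡ L (mod 10)] several values work for L in column 2 (S + P ≡ L (mod 10), carry-in 0); try L=6 ⇒ L=6.
Step 5. [col 2: S + P ≡ L (mod 10)] column 2: given P=1, L=6, carry-in 0, and digits 1,6,8,9 already taken and all letters distinct, S+P≡L (mod 10) forces S=5, so S=5.
Step 6. [col 3: P + T ≡ U (mod 10)] column 3 (P + T ≡ U (mod 10), carry-in 0) doesn't pin U yet; pick U=4 and continue. So U=4.
Step 7. [col 3: P + T ≡ U (mod 10)] column 3: given P=1, U=4, carry-in 0, and digits 1,4,5,6,8,9 already taken and all letters distinct, P+T≡U (mod 10) forces T=3 ⇒ T=3.
Step 8. [col 4: T + U ≡ V (mod 10)] from column 4 (T=3, U=4, carry-in 0, digits 1,3,4,5,6,8,9 already taken and all letters distinct): V must equal 7. So V=7.
Step 9. [col 6: W + T ≡ S (mod 10)] column 6: given T=3, S=5, carry-in 0, and digits 1,3,4,5,6,7,8,9 already taken and all letters distinct, W+T≡S (mod 10) forces W=2. So W=2.

Answer: K=9, L=6, P=1, S=5, T=3, U=4, V=7, W=2, Z=8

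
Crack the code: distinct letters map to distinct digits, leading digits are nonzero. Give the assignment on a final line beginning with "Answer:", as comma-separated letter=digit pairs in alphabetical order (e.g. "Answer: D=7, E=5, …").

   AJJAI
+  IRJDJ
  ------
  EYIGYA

Step 1. [col 1: I + J ≡ A (mod 10)] no forcing yet in column 1 (carry-in 0); I=9 is free and consistent — try it ⇒ I=9.
Step 2. [col 1: I + J ≡ A (mod 10)] A=5 is one option consistent with column 1 (I + J ≡ A (mod 10), carry-in 0) — take it, so A=5.
Step 3. [col 1: I + J ≡ A (mod 10)] from column 1 (I=9, A=5, carry-in 0, digits 5,9 already taken and all letters distinct): J must equal 6. So J=6.
Step 4. [E] adding two 5-digit numbers gives at most 5+1 digits, and here it does — E is that final carry and must be 1 ⇒ E=1.
Step 5. [col 2: A + D ≡ Y (mod 10)] several values work for D in column 2 (A + D ≡ Y (mod 10), carry-in 1); try D=8 ⇒ D=8.
Step 6. [col 2: A + D ≡ Y (mod 10)] column 2 reads A+D+carry(1)=Y with A=5, D=8; with digits 1,5,6,8,9 already taken and all letters distinct, the only value for Y is 4, so Y=4.
Step 7. [col 3: J + J ≡ G (mod 10)] from column 3 (J=6, carry-in 1, digits 1,4,5,6,8,9 already taken and all letters distinct): G must equal 3 ⇒ G=3.
Step 8. [col 4: J + R ≡ I (mod 10)] column 4 reads J+R+carry(1)=I with J=6, I=9; with digits 1,3,4,5,6,8,9 already taken and all letters distinct, the only value for R is 2, so R=2.

Answer: A=5, D=8, E=1, G=3, I=9, J=6, R=2, Y=4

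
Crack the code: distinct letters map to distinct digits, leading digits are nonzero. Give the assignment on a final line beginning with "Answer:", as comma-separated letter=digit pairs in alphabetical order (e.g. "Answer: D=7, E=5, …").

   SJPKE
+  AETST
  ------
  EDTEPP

Step 1. [col 1: E + T ≡ P (mod 10)] no forcing yet in column 1 (carry-in 0); E=1 is free and consistent — try it ⇒ E=1.
Step 2. [col 1: E + T ≡ P (mod 10)] several values work for T in column 1 (E + T ≡ P (mod 10), carry-in 0); try T=5 ⇒ T=5.
Step 3. [col 1: E + T ≡ P (mod 10)] column 1: given E=1, T=5, carry-in 0, and digits 1,5 already taken and all letters distinct, E+T≡P (mod 10) forces P=6. So P=6.
Step 4. [col 2: K + S ≡ P (mod 10)] no forcing yet in column 2 (carry-in 0); S=2 is free and consistent — try it. So S=2.
Step 5. [col 2: K + S ≡ P (mod 10)] in column 2 we have K+S≡P with carry-in 0; given S=2, P=6 and digits 1,2,5,6 already taken and all letters distinct, that pins K to 4 ⇒ K=4.
Step 6. [col 4: J + E ≡ T (mod 10)] from column 4 (E=1, T=5, carry-in 1, digits 1,2,4,5,6 already taken and all letters distinct): J must equal 3 ⇒ J=3.
Step 7. [col 5: S + A ≡ D (mod 10)] column 5 (S + A ≡ D (mod 10), carry-in 0) doesn't pin A yet; pick A=8 and continue. So A=8.
Step 8. [col 5: S + A ≡ D (mod 10)] from column 5 (S=2, A=8, carry-in 0, digits 1,2,3,4,5,6,8 already taken and all letters distinct): D must equal 0 ⇒ D=0.

Answer: A=8, D=0, E=1, J=3, K=4, P=6, S=2, T=5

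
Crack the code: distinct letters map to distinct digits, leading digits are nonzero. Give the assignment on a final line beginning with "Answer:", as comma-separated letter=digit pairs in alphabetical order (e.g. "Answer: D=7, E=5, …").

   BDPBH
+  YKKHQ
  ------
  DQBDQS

Step 1. [col 1: H + Q ≡ S (mod 10)] column 1 (H + Q ≡ S (mod 10), carry-in 0) doesn't pin S yet; pick S=2 and continue ⇒ S=2.
Step 2. [col 1: H + Q ≡ S (mod 10)] several values work for Q in column 1 (H + Q ≡ S (mod 10), carry-in 0); try Q=4 ⇒ Q=4.
Step 3. [D] the sum has 6 digits but both addends have 5; that extra leading digit D is the final carry, namely 1 ⇒ D=1.
Step 4. [col 1: H + Q ≡ S (mod 10)] in column 1 we have H+Q≡S with carry-in 0; given Q=4, S=2 and digits 1,2,4 already taken and all letters distinct, that pins H to 8. So H=8.
Step 5. [col 2: B + H ≡ Q (mod 10)] in column 2 we have B+H≡Q with carry-in 1; given H=8, Q=4 and digits 1,2,4,8 already taken and all letters distinct, that pins B to 5. So B=5.
Step 6. [col 3: P + K ≡ D (mod 10)] several values work for K in column 3 (P + K ≡ D (mod 10), carry-in 1); try K=3 ⇒ K=3.
Step 7. [col 3: P + K ≡ D (mod 10)] column 3 reads P+K+carry(1)=D with K=3, D=1; with digits 1,2,3,4,5,8 already taken and all letters distinct, the only value for P is 7, so P=7.
Step 8. [col 5: B + Y ≡ Q (mod 10)] in column 5 we have B+Y≡Q with carry-in 0; given B=5, Q=4 and digits 1,2,3,4,5,7,8 already taken and all letters distinct, that pins Y to 9. So Y=9.

Answer: B=5, D=1, H=8, K=3, P=7, Q=4, S=2, Y=9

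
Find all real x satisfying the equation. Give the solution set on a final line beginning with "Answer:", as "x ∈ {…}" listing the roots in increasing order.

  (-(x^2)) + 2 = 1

Step 1. [(-(x^2)) + 2 = 1] 2 comes off first (subtract 2). So sub: -(x^2) = -1.
Step 2. [-(x^2) = -1] leading − — multiply by −1 ⇒ neg: x^2 = 1.
Step 3. [x^2 = 1] √ both sides: 1 ≥ 0 gives two branches ⇒ sqrt: x = 1 or -1.

Answer: x ∈ {-1, 1}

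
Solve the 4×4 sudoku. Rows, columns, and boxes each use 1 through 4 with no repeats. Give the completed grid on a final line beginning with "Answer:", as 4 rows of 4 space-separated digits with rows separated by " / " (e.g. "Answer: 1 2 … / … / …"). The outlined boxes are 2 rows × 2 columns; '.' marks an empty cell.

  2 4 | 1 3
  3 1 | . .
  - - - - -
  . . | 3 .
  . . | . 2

Step 1. [r4c3∈{4}] r4c3's peers cover all but 4. So r4c3=4.
Step 2. [r3c4∈{1}] only 1 remains possible at r3c4. So r3c4=1.
Step 3. [r4c2∈{3}] nothing but 3 survives at r4c2, so r4c2=3.
Step 4. [r2c4∈{4}] r2c4 has the single candidate 4 ⇒ r2c4=4.
Step 5. [r4c1∈{1}] r4c1's peers cover all but 1. So r4c1=1.
Step 6. [r3c1∈{4}] r3c1 is down to just 4 ⇒ r3c1=4.
Step 7. [r3c2∈{2}] r3c2 is down to just 2, so r3c2=2.
Step 8. [r2c3∈{2}] r2c3's peers cover all but 2 ⇒ r2c3=2.

Answer: 2 4 1 3 / 3 1 2 4 / 4 2 3 1 / 1 3 4 2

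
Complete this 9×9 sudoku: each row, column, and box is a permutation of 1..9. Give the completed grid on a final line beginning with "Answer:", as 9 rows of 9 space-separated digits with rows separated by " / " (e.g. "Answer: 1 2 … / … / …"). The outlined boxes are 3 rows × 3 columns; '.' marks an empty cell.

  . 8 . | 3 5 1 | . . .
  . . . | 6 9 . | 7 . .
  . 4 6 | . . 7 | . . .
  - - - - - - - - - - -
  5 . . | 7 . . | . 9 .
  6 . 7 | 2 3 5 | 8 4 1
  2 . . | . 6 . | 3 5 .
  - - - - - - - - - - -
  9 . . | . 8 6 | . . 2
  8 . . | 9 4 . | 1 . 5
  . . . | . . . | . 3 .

Step 1. [r9c9∈{4,6,7,8,9}] across row 9, 8 lands solely at r9c9 ⇒ r9c9=8.
Step 2. [r9c1∈{1,4,7}] across col 1, 4 lands solely at r9c1 ⇒ r9c1=4.
Step 3. [r9c6∈{2}] only 2 remains possible at r9c6, so r9c6=2.
Step 4. [r6c4∈{1,4,8}] in col 4, 4 fits only at r6c4. So r6c4=4.
Step 5. [r1c3∈{2,9}] r1c3 is the only open cell in box 1 admitting 9 ⇒ r1c3=9.
Step 6. [r4c6∈{8}] only 8 remains possible at r4c6. So r4c6=8.
Step 7. [r4c5∈{1}] nothing but 1 survives at r4c5 ⇒ r4c5=1.
Step 8. [r4c2∈{3}] r4c2's peers cover all but 3, so r4c2=3.
Step 9. [r7c3∈{1,3,5}] across row 7, 3 lands solely at r7c3 ⇒ r7c3=3.
Step 10. [r2c8∈{1,2,8}] in row 2, 8 fits only at r2c8, so r2c8=8.
Step 11. [r4c7∈{2,6}] row 4 places 2 nowhere but r4c7, so r4c7=2.
Step 12. [r7c8∈{7}] r7c8 has the single candidate 7 ⇒ r7c8=7.
Step 13. [r8c2∈{2,6,7}] 7 has one home in row 8: r8c2. So r8c2=7.
Step 14. [r2c2∈{1,2,5}] in col 2, 2 fits only at r2c2 ⇒ r2c2=2.
Step 15. [r9c2∈{1,5,6}] col 2 places 6 nowhere but r9c2 ⇒ r9c2=6.
Step 16. [r1c7∈{4,6}] r1c7 is the only open cell in col 7 admitting 6. So r1c7=6.
Step 17. [r7c2∈{1,5}] r7c2 is the only open cell in col 2 admitting 5. So r7c2=5.
Step 18. [r9c3∈{1}] only 1 remains possible at r9c3, so r9c3=1.
Step 19. [r2c1∈{1,3}] 1 has one home in row 2: r2c1 ⇒ r2c1=1.
Step 20. [r3c9∈{3,9}] in col 9, 9 fits only at r3c9 ⇒ r3c9=9.
Step 21. [r2c9∈{3,4}] in row 2, 3 fits only at r2c9, so r2c9=3.
Step 22. [r5c2∈{9}] r5c2's peers cover all but 9 ⇒ r5c2=9.
Step 23. [r3c8∈{1,2}] 1 has one home in row 3: r3c8 ⇒ r3c8=1.
Step 24. [r9c5∈{7}] nothing but 7 survives at r9c5. So r9c5=7.
Step 25. [r2c3∈{5}] r2c3 is down to just 5 ⇒ r2c3=5.
Step 26. [r3c5∈{2}] only 2 remains possible at r3c5. So r3c5=2.
Step 27. [r9c4∈{5}] only 5 remains possible at r9c4, so r9c4=5.
Step 28. [r2c6∈{4}] r2c6 has the single candidate 4, so r2c6=4.
Step 29. [r3c1∈{3}] only 3 remains possible at r3c1 ⇒ r3c1=3.
Step 30. [r4c3∈{4}] r4c3's peers cover all but 4 ⇒ r4c3=4.
Step 31. [r4c9∈{6}] r4c9's peers cover all but 6 ⇒ r4c9=6.
Step 32. [r1c8∈{2}] nothing but 2 survives at r1c8 ⇒ r1c8=2.
Step 33. [r6c2∈{1}] r6c2 is down to just 1, so r6c2=1.
Step 34. [r7c7∈{4}] only 4 remains possible at r7c7 ⇒ r7c7=4.
Step 35. [r6c9∈{7}] r6c9 is down to just 7. So r6c9=7.
Step 36. [r9c7∈{9}] r9c7 has the single candidate 9 ⇒ r9c7=9.
Step 37. [r1c1∈{7}] r1c1 has the single candidate 7, so r1c1=7.
Step 38. [r3c4∈{8}] r3c4's peers cover all but 8, so r3c4=8.
Step 39. [r6c3∈{8}] r6c3's peers cover all but 8, so r6c3=8.
Step 40. [r7c4∈{1}] r7c4 has the single candidate 1, so r7c4=1.
Step 41. [r8c8∈{6}] r8c8 is down to just 6, so r8c8=6.
Step 42. [r8c6∈{3}] nothing but 3 survives at r8c6 ⇒ r8c6=3.
Step 43. [r3c7∈{5}] r3c7's peers cover all but 5, so r3c7=5.
Step 44. [r8c3∈{2}] r8c3's peers cover all but 2. So r8c3=2.
Step 45. [r1c9∈{4}] nothing but 4 survives at r1c9 ⇒ r1c9=4.
Step 46. [r6c6∈{9}] r6c6 has the single candidate 9. So r6c6=9.

Answer: 7 8 9 3 5 1 6 2 4 / 1 2 5 6 9 4 7 8 3 / 3 4 6 8 2 7 5 1 9 / 5 3 4 7 1 8 2 9 6 / 6 9 7 2 3 5 8 4 1 / 2 1 8 4 6 9 3 5 7 / 9 5 3 1 8 6 4 7 2 / 8 7 2 9 4 3 1 6 5 / 4 6 1 5 7 2 9 3 8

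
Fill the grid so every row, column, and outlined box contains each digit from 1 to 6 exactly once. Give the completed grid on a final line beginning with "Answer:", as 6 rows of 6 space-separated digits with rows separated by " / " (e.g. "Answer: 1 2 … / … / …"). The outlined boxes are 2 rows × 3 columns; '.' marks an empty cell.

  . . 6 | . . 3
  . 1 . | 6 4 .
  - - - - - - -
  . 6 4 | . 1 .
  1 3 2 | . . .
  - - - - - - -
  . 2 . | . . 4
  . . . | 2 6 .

Step 1. [r4c5∈{5}] only 5 remains possible at r4c5. So r4c5=5.
Step 2. [r3c1∈{5}] r3c1's peers cover all but 5 ⇒ r3c1=5.
Step 3. [r5c5∈{3}] r5c5 is down to just 3, so r5c5=3.
Step 4. [r6c6∈{1,5}] r6c6 is the only open cell in col 6 admitting 1. So r6c6=1.
Step 5. [r2c6∈{2,5}] across col 6, 5 lands solely at r2c6. So r2c6=5.
Step 6. [r2c3∈{3}] nothing but 3 survives at r2c3, so r2c3=3.
Step 7. [r6c3∈{5}] only 5 remains possible at r6c3 ⇒ r6c3=5.
Step 8. [r6c2∈{4}] r6c2 has the single candidate 4. So r6c2=4.
Step 9. [r1c5∈{2}] r1c5's peers cover all but 2. So r1c5=2.
Step 10. [r2c1∈{2}] r2c1 is down to just 2. So r2c1=2.
Step 11. [r5c4∈{5}] r5c4 is down to just 5, so r5c4=5.
Step 12. [r3c6∈{2}] nothing but 2 survives at r3c6, so r3c6=2.
Step 13. [r3c4∈{3}] r3c4 has the single candidate 3. So r3c4=3.
Step 14. [r1c1∈{4}] r1c1's peers cover all but 4 ⇒ r1c1=4.
Step 15. [r4c4∈{4}] only 4 remains possible at r4c4. So r4c4=4.
Step 16. [r1c2∈{5}] only 5 remains possible at r1c2, so r1c2=5.
Step 17. [r5c3∈{1}] only 1 remains possible at r5c3, so r5c3=1.
Step 18. [r1c4∈{1}] r1c4's peers cover all but 1, so r1c4=1.
Step 19. [r6c1∈{3}] nothing but 3 survives at r6c1, so r6c1=3.
Step 20. [r5c1∈{6}] r5c1 has the single candidate 6 ⇒ r5c1=6.
Step 21. [r4c6∈{6}] only 6 remains possible at r4c6 ⇒ r4c6=6.

Answer: 4 5 6 1 2 3 / 2 1 3 6 4 5 / 5 6 4 3 1 2 / 1 3 2 4 5 6 / 6 2 1 5 3 4 / 3 4 5 2 6 1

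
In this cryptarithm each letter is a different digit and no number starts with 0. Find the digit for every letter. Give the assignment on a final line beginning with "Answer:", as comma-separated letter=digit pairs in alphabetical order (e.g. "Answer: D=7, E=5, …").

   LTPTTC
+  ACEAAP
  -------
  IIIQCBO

Step 1. [I] I is the leading digit of a 7-digit sum of two 6-digit numbers; the final carry is exactly 1 ⇒ I=1.
Step 2. [col 1: C + P ≡ O (mod 10)] several values work for C in column 1 (C + P ≡ O (mod 10), carry-in 0); try C=8, so C=8.
Step 3. [col 1: C + P ≡ O (mod 10)] column 1 (C + P ≡ O (mod 10), carry-in 0) doesn't pin P yet; pick P=7 and continue, so P=7.
Step 4. [col 1: C + P ≡ O (mod 10)] column 1 reads C+P+carry(0)=O with C=8, P=7; with digits 1,7,8 already taken and all letters distinct, the only value for O is 5 ⇒ O=5.
Step 5. [col 2: T + A ≡ B (mod 10)] A=6 is one option consistent with column 2 (T + A ≡ B (mod 10), carry-in 1) — take it. So A=6.
Step 6. [col 2: T + A ≡ B (mod 10)] column 2 (T + A ≡ B (mod 10), carry-in 1) doesn't pin B yet; pick B=9 and continue, so B=9.
Step 7. [col 2: T + A ≡ B (mod 10)] in column 2 we have T+A≡B with carry-in 1; given A=6, B=9 and digits 1,5,6,7,8,9 already taken and all letters distinct, that pins T to 2, so T=2.
Step 8. [col 4: P + E ≡ Q (mod 10)] column 4 reads P+E+carry(0)=Q with P=7; with digits 1,2,5,6,7,8,9 already taken and all letters distinct, the only value for Q is 0 ⇒ Q=0.
Step 9. [col 4: P + E ≡ Q (mod 10)] column 4: given P=7, Q=0, carry-in 0, and digits 0,1,2,5,6,7,8,9 already taken and all letters distinct, P+E≡Q (mod 10) forces E=3. So E=3.
Step 10. [col 6: L + A ≡ I (mod 10)] column 6 reads L+A+carry(1)=I with A=6, I=1; with digits 0,1,2,3,5,6,7,8,9 already taken and all letters distinct, the only value for L is 4. So L=4.

Answer: A=6, B=9, C=8, E=3, I=1, L=4, O=5, P=7, Q=0, T=2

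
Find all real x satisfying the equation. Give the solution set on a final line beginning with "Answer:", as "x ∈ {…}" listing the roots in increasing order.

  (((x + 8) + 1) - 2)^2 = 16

Step 1. [(((x + 8) + 1) - 2)^2 = 16] √ both sides: 16 ≥ 0 gives two branches, so sqrt: ((x + 8) + 1) - 2 = 4 or -4.
Step 2. [((x + 8) + 1) - 2 = 4 or -4] -2 is outermost — add 2 both sides ⇒ sub: (x + 8) + 1 = 6 or -2.
Step 3. [(x + 8) + 1 = 6 or -2] +1 is outermost — subtract 1 both sides. So sub: x + 8 = 5 or -3.
Step 4. [x + 8 = 5 or -3] the outer +8 inverts by subtracting 8, so sub: x = -3 or -11.

Answer: x ∈ {-11, -3}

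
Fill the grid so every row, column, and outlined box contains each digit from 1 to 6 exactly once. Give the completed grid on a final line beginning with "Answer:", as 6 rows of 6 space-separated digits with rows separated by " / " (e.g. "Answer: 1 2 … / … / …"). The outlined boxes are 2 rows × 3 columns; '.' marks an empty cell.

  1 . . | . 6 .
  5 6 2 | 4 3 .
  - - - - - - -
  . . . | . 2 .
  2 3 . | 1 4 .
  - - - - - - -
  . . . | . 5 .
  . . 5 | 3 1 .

Step 1. [r3c2∈{1,4,5}] r3c2 is the only open cell in col 2 admitting 5. So r3c2=5.
Step 2. [r3c4∈{6}] r3c4's peers cover all but 6, so r3c4=6.
Step 3. [r5c4∈{2}] nothing but 2 survives at r5c4. So r5c4=2.
Step 4. [r3c1∈{4}] r3c1 has the single candidate 4, so r3c1=4.
Step 5. [r1c2∈{4}] r1c2's peers cover all but 4 ⇒ r1c2=4.
Step 6. [r5c3∈{1,3,4,6}] in col 3, 4 fits only at r5c3 ⇒ r5c3=4.
Step 7. [r5c6∈{6}] nothing but 6 survives at r5c6, so r5c6=6.
Step 8. [r1c4∈{5}] r1c4 is down to just 5 ⇒ r1c4=5.
Step 9. [r4c6∈{5}] r4c6 has the single candidate 5 ⇒ r4c6=5.
Step 10. [r2c6∈{1}] r2c6's peers cover all but 1, so r2c6=1.
Step 11. [r6c1∈{6}] nothing but 6 survives at r6c1. So r6c1=6.
Step 12. [r6c2∈{2}] r6c2 has the single candidate 2, so r6c2=2.
Step 13. [r5c2∈{1}] nothing but 1 survives at r5c2. So r5c2=1.
Step 14. [r3c3∈{1}] r3c3 has the single candidate 1. So r3c3=1.
Step 15. [r6c6∈{4}] nothing but 4 survives at r6c6 ⇒ r6c6=4.
Step 16. [r3c6∈{3}] r3c6 is down to just 3 ⇒ r3c6=3.
Step 17. [r4c3∈{6}] r4c3 has the single candidate 6, so r4c3=6.
Step 18. [r1c6∈{2}] nothing but 2 survives at r1c6. So r1c6=2.
Step 19. [r1c3∈{3}] r1c3 is down to just 3. So r1c3=3.
Step 20. [r5c1∈{3}] r5c1 has the single candidate 3, so r5c1=3.

Answer: 1 4 3 5 6 2 / 5 6 2 4 3 1 / 4 5 1 6 2 3 / 2 3 6 1 4 5 / 3 1 4 2 5 6 / 6 2 5 3 1 4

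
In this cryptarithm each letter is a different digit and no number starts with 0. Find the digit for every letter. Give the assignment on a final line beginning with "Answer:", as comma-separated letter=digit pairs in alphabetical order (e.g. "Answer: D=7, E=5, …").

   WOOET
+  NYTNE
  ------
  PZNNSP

Step 1. [col 1: T + E ≡ P (mod 10)] E=7 is one option consistent with column 1 (T + E ≡ P (mod 10), carry-in 0) — take it, so E=7.
Step 2. [col 1: T + E ≡ P (mod 10)] T=4 is one option consistent with column 1 (T + E ≡ P (mod 10), carry-in 0) — take it ⇒ T=4.
Step 3. [col 1: T + E ≡ P (mod 10)] in column 1 we have T+E≡P with carry-in 0; given T=4, E=7 and digits 4,7 already taken and all letters distinct, that pins P to 1, so P=1.
Step 4. [col 2: E + N ≡ S (mod 10)] column 2 (E + N ≡ S (mod 10), carry-in 1) doesn't pin S yet; pick S=6 and continue. So S=6.
Step 5. [col 2: E + N ≡ S (mod 10)] in column 2 we have E+N≡S with carry-in 1; given E=7, S=6 and digits 1,4,6,7 already taken and all letters distinct, that pins N to 8. So N=8.
Step 6. [col 3: O + T ≡ N (mod 10)] column 3: given T=4, N=8, carry-in 1, and digits 1,4,6,7,8 already taken and all letters distinct, O+T≡N (mod 10) forces O=3 ⇒ O=3.
Step 7. [col 4: O + Y ≡ N (mod 10)] column 4: given O=3, N=8, carry-in 0, and digits 1,3,4,6,7,8 already taken and all letters distinct, O+Y≡N (mod 10) forces Y=5 ⇒ Y=5.
Step 8. [col 5: W + N ≡ Z (mod 10)] in column 5 we have W+N≡Z with carry-in 0; given N=8 and digits 1,3,4,5,6,7,8 already taken and all letters distinct, that pins W to 2 ⇒ W=2.
Step 9. [col 5: W + N ≡ Z (mod 10)] column 5 reads W+N+carry(0)=Z with W=2, N=8; with digits 1,2,3,4,5,6,7,8 already taken and all letters distinct, the only value for Z is 0 ⇒ Z=0.

Answer: E=7, N=8, O=3, P=1, S=6, T=4, W=2, Y=5, Z=0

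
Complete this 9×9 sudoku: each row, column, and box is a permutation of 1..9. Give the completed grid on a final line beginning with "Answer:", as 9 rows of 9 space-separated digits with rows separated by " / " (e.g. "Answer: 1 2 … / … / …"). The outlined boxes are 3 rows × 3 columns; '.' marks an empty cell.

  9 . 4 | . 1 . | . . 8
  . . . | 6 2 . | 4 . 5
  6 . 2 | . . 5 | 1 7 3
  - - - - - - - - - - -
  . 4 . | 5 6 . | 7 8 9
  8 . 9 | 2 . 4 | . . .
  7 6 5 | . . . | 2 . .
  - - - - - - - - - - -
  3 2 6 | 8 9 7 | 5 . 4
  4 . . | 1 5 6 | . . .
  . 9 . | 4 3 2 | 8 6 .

Step 1. [r1c6∈{3}] r1c6 is down to just 3, so r1c6=3.
Step 2. [r6c9∈{1}] r6c9's peers cover all but 1, so r6c9=1.
Step 3. [r2c1∈{1}] only 1 remains possible at r2c1 ⇒ r2c1=1.
Step 4. [r3c2∈{8}] r3c2 is down to just 8 ⇒ r3c2=8.
Step 5. [r8c2∈{7}] r8c2's peers cover all but 7, so r8c2=7.
Step 6. [r4c3∈{1,3}] row 4 places 3 nowhere but r4c3 ⇒ r4c3=3.
Step 7. [r6c4∈{3,9}] 3 has one home in col 4: r6c4, so r6c4=3.
Step 8. [r2c8∈{9}] r2c8 is down to just 9 ⇒ r2c8=9.
Step 9. [r5c8∈{3,5}] 5 has one home in row 5: r5c8, so r5c8=5.
Step 10. [r8c8∈{2,3}] across col 8, 3 lands solely at r8c8, so r8c8=3.
Step 11. [r6c6∈{8,9}] 9 has one home in row 6: r6c6, so r6c6=9.
Step 12. [r5c9∈{6}] r5c9's peers cover all but 6. So r5c9=6.
Step 13. [r1c2∈{5}] r1c2 has the single candidate 5, so r1c2=5.
Step 14. [r5c5∈{7}] r5c5's peers cover all but 7. So r5c5=7.
Step 15. [r2c6∈{8}] nothing but 8 survives at r2c6, so r2c6=8.
Step 16. [r6c8∈{4}] r6c8 has the single candidate 4. So r6c8=4.
Step 17. [r1c4∈{7}] r1c4 is down to just 7, so r1c4=7.
Step 18. [r1c8∈{2}] r1c8 has the single candidate 2. So r1c8=2.
Step 19. [r4c1∈{2}] r4c1 has the single candidate 2, so r4c1=2.
Step 20. [r2c3∈{7}] r2c3's peers cover all but 7 ⇒ r2c3=7.
Step 21. [r3c4∈{9}] only 9 remains possible at r3c4, so r3c4=9.
Step 22. [r4c6∈{1}] r4c6's peers cover all but 1. So r4c6=1.
Step 23. [r7c8∈{1}] r7c8 is down to just 1, so r7c8=1.
Step 24. [r5c2∈{1}] r5c2 is down to just 1. So r5c2=1.
Step 25. [r9c1∈{5}] r9c1 is down to just 5 ⇒ r9c1=5.
Step 26. [r5c7∈{3}] only 3 remains possible at r5c7, so r5c7=3.
Step 27. [r8c3∈{8}] r8c3 has the single candidate 8, so r8c3=8.
Step 28. [r8c9∈{2}] r8c9's peers cover all but 2 ⇒ r8c9=2.
Step 29. [r8c7∈{9}] nothing but 9 survives at r8c7. So r8c7=9.
Step 30. [r9c9∈{7}] nothing but 7 survives at r9c9 ⇒ r9c9=7.
Step 31. [r6c5∈{8}] r6c5 is down to just 8 ⇒ r6c5=8.
Step 32. [r2c2∈{3}] nothing but 3 survives at r2c2. So r2c2=3.
Step 33. [r1c7∈{6}] r1c7 has the single candidate 6 ⇒ r1c7=6.
Step 34. [r9c3∈{1}] r9c3 has the single candidate 1 ⇒ r9c3=1.
Step 35. [r3c5∈{4}] only 4 remains possible at r3c5, so r3c5=4.

Answer: 9 5 4 7 1 3 6 2 8 / 1 3 7 6 2 8 4 9 5 / 6 8 2 9 4 5 1 7 3 / 2 4 3 5 6 1 7 8 9 / 8 1 9 2 7 4 3 5 6 / 7 6 5 3 8 9 2 4 1 / 3 2 6 8 9 7 5 1 4 / 4 7 8 1 5 6 9 3 2 / 5 9 1 4 3 2 8 6 7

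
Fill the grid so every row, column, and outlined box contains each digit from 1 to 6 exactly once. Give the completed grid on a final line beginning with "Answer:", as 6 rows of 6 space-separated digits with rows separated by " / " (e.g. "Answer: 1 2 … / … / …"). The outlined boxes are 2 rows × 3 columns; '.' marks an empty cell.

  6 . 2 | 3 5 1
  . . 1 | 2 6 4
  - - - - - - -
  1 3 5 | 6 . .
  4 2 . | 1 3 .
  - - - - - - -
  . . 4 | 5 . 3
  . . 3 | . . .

Step 1. [r2c2∈{5}] r2c2 is down to just 5 ⇒ r2c2=5.
Step 2. [r5c1∈{2}] r5c1 has the single candidate 2. So r5c1=2.
Step 3. [r5c2∈{1,6}] r5c2 is the only open cell in row 5 admitting 6, so r5c2=6.
Step 4. [r3c5∈{2,4}] 4 has one home in row 3: r3c5, so r3c5=4.
Step 5. [r6c5∈{1,2}] in col 5, 2 fits only at r6c5. So r6c5=2.
Step 6. [r5c5∈{1}] nothing but 1 survives at r5c5 ⇒ r5c5=1.
Step 7. [r6c2∈{1}] nothing but 1 survives at r6c2, so r6c2=1.
Step 8. [r1c2∈{4}] only 4 remains possible at r1c2, so r1c2=4.
Step 9. [r4c3∈{6}] r4c3 is down to just 6 ⇒ r4c3=6.
Step 10. [r2c1∈{3}] only 3 remains possible at r2c1 ⇒ r2c1=3.
Step 11. [r6c1∈{5}] r6c1's peers cover all but 5. So r6c1=5.
Step 12. [r6c4∈{4}] r6c4 has the single candidate 4. So r6c4=4.
Step 13. [r3c6∈{2}] r3c6 has the single candidate 2. So r3c6=2.
Step 14. [r4c6∈{5}] r4c6 is down to just 5 ⇒ r4c6=5.
Step 15. [r6c6∈{6}] nothing but 6 survives at r6c6. So r6c6=6.

Answer: 6 4 2 3 5 1 / 3 5 1 2 6 4 / 1 3 5 6 4 2 / 4 2 6 1 3 5 / 2 6 4 5 1 3 / 5 1 3 4 2 6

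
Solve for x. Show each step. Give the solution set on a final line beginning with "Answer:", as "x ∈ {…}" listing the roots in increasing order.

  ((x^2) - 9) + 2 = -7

Step 1. [((x^2) - 9) + 2 = -7] subtract 2: x sits inside (… + 2) ⇒ sub: (x^2) - 9 = -9.
Step 2. [(x^2) - 9 = -9] 9 comes off first (add 9), so sub: x^2 = 0.
Step 3. [x^2 = 0] LHS squared, RHS 0 ≥ 0: apply √ (±), so sqrt: x = 0.

Answer: x ∈ {0}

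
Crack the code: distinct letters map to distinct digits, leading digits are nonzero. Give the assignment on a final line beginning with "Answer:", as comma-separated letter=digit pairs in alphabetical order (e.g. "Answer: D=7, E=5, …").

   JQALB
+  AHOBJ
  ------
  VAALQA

Step 1. [col 1: B + J ≡ A (mod 10)] no forcing yet in column 1 (carry-in 0); B=3 is free and consistent — try it ⇒ B=3.
Step 2. [col 1: B + J ≡ A (mod 10)] column 1 (B + J ≡ A (mod 10), carry-in 0) doesn't pin A yet; pick A=2 and continue ⇒ A=2.
Step 3. [col 1: B + J ≡ A (mod 10)] column 1 reads B+J+carry(0)=A with B=3, A=2; with digits 2,3 already taken and all letters distinct, the only value for J is 9. So J=9.
Step 4. [col 2: L + B ≡ Q (mod 10)] no forcing yet in column 2 (carry-in 1); Q=4 is free and consistent — try it ⇒ Q=4.
Step 5. [V] adding two 5-digit numbers gives at most 5+1 digits, and here it does — V is that final carry and must be 1. So V=1.
Step 6. [col 2: L + B ≡ Q (mod 10)] from column 2 (B=3, Q=4, carry-in 1, digits 1,2,3,4,9 already taken and all letters distinct): L must equal 0. So L=0.
Step 7. [col 3: A + O ≡ L (mod 10)] column 3: given A=2, L=0, carry-in 0, and digits 0,1,2,3,4,9 already taken and all letters distinct, A+O≡L (mod 10) forces O=8 ⇒ O=8.
Step 8. [col 4: Q + H ≡ A (mod 10)] in column 4 we have Q+H≡A with carry-in 1; given Q=4, A=2 and digits 0,1,2,3,4,8,9 already taken and all letters distinct, that pins H to 7, so H=7.

Answer: A=2, B=3, H=7, J=9, L=0, O=8, Q=4, V=1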